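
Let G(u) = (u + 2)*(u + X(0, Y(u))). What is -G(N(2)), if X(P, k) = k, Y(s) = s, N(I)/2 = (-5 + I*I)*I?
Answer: -16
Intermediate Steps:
N(I) = 2*I*(-5 + I²) (N(I) = 2*((-5 + I*I)*I) = 2*((-5 + I²)*I) = 2*(I*(-5 + I²)) = 2*I*(-5 + I²))
G(u) = 2*u*(2 + u) (G(u) = (u + 2)*(u + u) = (2 + u)*(2*u) = 2*u*(2 + u))
-G(N(2)) = -2*2*2*(-5 + 2²)*(2 + 2*2*(-5 + 2²)) = -2*2*2*(-5 + 4)*(2 + 2*2*(-5 + 4)) = -2*2*2*(-1)*(2 + 2*2*(-1)) = -2*(-4)*(2 - 4) = -2*(-4)*(-2) = -1*16 = -16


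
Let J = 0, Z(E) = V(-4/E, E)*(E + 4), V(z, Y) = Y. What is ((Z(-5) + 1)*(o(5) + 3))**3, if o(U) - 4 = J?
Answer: 74088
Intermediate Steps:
Z(E) = E*(4 + E) (Z(E) = E*(E + 4) = E*(4 + E))
o(U) = 4 (o(U) = 4 + 0 = 4)
((Z(-5) + 1)*(o(5) + 3))**3 = ((-5*(4 - 5) + 1)*(4 + 3))**3 = ((-5*(-1) + 1)*7)**3 = ((5 + 1)*7)**3 = (6*7)**3 = 42**3 = 74088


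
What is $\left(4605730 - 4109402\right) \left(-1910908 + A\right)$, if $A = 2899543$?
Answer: $490687232280$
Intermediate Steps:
$\left(4605730 - 4109402\right) \left(-1910908 + A\right) = \left(4605730 - 4109402\right) \left(-1910908 + 2899543\right) = 496328 \cdot 988635 = 490687232280$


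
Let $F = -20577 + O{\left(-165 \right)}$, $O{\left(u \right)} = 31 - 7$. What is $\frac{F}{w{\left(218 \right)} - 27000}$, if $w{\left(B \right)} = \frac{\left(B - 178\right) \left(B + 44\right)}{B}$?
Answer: $\frac{2240277}{2937760} \approx 0.76258$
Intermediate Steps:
$O{\left(u \right)} = 24$
$w{\left(B \right)} = \frac{\left(-178 + B\right) \left(44 + B\right)}{B}$
$F = -20553$ ($F = -20577 + 24 = -20553$)
$\frac{F}{w{\left(218 \right)} - 27000} = - \frac{20553}{\left(-134 + 218 - \frac{7832}{218}\right) - 27000} = - \frac{20553}{\left(-134 + 218 - \frac{3916}{109}\right) - 27000} = - \frac{20553}{\frac{5240}{109} - 27000} = - \frac{20553}{- \frac{2937760}{109}} = \left(-20553\right) \left(- \frac{109}{2937760}\right) = \frac{2240277}{2937760}$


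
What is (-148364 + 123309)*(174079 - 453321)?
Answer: 6996408310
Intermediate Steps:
(-148364 + 123309)*(174079 - 453321) = -25055*(-279242) = 6996408310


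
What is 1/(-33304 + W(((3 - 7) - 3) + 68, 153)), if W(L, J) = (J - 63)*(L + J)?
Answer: -1/14044 ≈ -7.1205e-5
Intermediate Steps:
W(L, J) = (-63 + J)*(J + L)
1/(-33304 + W(((3 - 7) - 3) + 68, 153)) = 1/(-33304 + (153**2 - 63*153 - 63*(((3 - 7) - 3) + 68) + 153*(((3 - 7) - 3) + 68))) = 1/(-33304 + (23409 - 9639 - 63*((-4 - 3) + 68) + 153*((-4 - 3) + 68))) = 1/(-33304 + (23409 - 9639 - 63*(-7 + 68) + 153*(-7 + 68))) = 1/(-33304 + (23409 - 9639 - 63*61 + 153*61)) = 1/(-33304 + (23409 - 9639 - 3843 + 9333)) = 1/(-33304 + 19260) = 1/(-14044) = -1/14044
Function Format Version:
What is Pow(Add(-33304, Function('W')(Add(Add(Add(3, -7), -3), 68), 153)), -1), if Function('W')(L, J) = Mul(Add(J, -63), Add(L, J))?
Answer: Rational(-1, 14044) ≈ -7.1205e-5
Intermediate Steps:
Function('W')(L, J) = Mul(Add(-63, J), Add(J, L))
Pow(Add(-33304, Function('W')(Add(Add(Add(3, -7), -3), 68), 153)), -1) = Pow(Add(-33304, Add(Pow(153, 2), Mul(-63, 153), Mul(-63, Add(Add(Add(3, -7), -3), 68)), Mul(153, Add(Add(Add(3, -7), -3), 68)))), -1) = Pow(Add(-33304, Add(23409, -9639, Mul(-63, Add(Add(-4, -3), 68)), Mul(153, Add(Add(-4, -3), 68)))), -1) = Pow(Add(-33304, Add(23409, -9639, Mul(-63, Add(-7, 68)), Mul(153, Add(-7, 68)))), -1) = Pow(Add(-33304, Add(23409, -9639, Mul(-63, 61), Mul(153, 61))), -1) = Pow(Add(-33304, Add(23409, -9639, -3843, 9333)), -1) = Pow(Add(-33304, 19260), -1) = Pow(-14044, -1) = Rational(-1, 14044)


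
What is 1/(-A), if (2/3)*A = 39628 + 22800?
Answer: -1/93642 ≈ -1.0679e-5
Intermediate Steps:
A = 93642 (A = 3*(39628 + 22800)/2 = (3/2)*62428 = 93642)
1/(-A) = 1/(-1*93642) = 1/(-93642) = -1/93642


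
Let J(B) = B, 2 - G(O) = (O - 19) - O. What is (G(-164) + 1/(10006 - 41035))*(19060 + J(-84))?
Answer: 12364913408/31029 ≈ 3.9850e+5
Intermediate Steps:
G(O) = 21 (G(O) = 2 - ((O - 19) - O) = 2 - ((-19 + O) - O) = 2 - 1*(-19) = 2 + 19 = 21)
(G(-164) + 1/(10006 - 41035))*(19060 + J(-84)) = (21 + 1/(10006 - 41035))*(19060 - 84) = (21 + 1/(-31029))*18976 = (21 - 1/31029)*18976 = (651608/31029)*18976 = 12364913408/31029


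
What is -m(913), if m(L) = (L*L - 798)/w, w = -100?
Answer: 832771/100 ≈ 8327.7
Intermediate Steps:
m(L) = 399/50 - L²/100 (m(L) = (L*L - 798)/(-100) = (L² - 798)*(-1/100) = (-798 + L²)*(-1/100) = 399/50 - L²/100)
-m(913) = -(399/50 - 1/100*913²) = -(399/50 - 1/100*833569) = -(399/50 - 833569/100) = -1*(-832771/100) = 832771/100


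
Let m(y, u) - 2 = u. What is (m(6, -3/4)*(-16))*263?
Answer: -5260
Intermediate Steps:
m(y, u) = 2 + u
(m(6, -3/4)*(-16))*263 = ((2 - 3/4)*(-16))*263 = ((2 - 3*¼)*(-16))*263 = ((2 - ¾)*(-16))*263 = ((5/4)*(-16))*263 = -20*263 = -5260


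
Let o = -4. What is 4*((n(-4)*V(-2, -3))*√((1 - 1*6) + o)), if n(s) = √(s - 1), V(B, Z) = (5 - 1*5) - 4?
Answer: 48*√5 ≈ 107.33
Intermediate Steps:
V(B, Z) = -4 (V(B, Z) = (5 - 5) - 4 = 0 - 4 = -4)
n(s) = √(-1 + s)
4*((n(-4)*V(-2, -3))*√((1 - 1*6) + o)) = 4*((√(-1 - 4)*(-4))*√((1 - 1*6) - 4)) = 4*((√(-5)*(-4))*√((1 - 6) - 4)) = 4*(((I*√5)*(-4))*√(-5 - 4)) = 4*((-4*I*√5)*√(-9)) = 4*((-4*I*√5)*(3*I)) = 4*(12*√5) = 48*√5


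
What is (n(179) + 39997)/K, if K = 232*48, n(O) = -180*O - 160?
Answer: 2539/3712 ≈ 0.68400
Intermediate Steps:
n(O) = -160 - 180*O
K = 11136
(n(179) + 39997)/K = ((-160 - 180*179) + 39997)/11136 = ((-160 - 32220) + 39997)*(1/11136) = (-32380 + 39997)*(1/11136) = 7617*(1/11136) = 2539/3712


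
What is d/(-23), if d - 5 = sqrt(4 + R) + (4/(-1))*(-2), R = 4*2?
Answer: -13/23 - 2*sqrt(3)/23 ≈ -0.71583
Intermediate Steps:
R = 8
d = 13 + 2*sqrt(3) (d = 5 + (sqrt(4 + 8) + (4/(-1))*(-2)) = 5 + (sqrt(12) + (4*(-1))*(-2)) = 5 + (2*sqrt(3) - 4*(-2)) = 5 + (2*sqrt(3) + 8) = 5 + (8 + 2*sqrt(3)) = 13 + 2*sqrt(3) ≈ 16.464)
d/(-23) = (13 + 2*sqrt(3))/(-23) = -(13 + 2*sqrt(3))/23 = -13/23 - 2*sqrt(3)/23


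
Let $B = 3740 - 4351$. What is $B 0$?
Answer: $0$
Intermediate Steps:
$B = -611$
$B 0 = \left(-611\right) 0 = 0$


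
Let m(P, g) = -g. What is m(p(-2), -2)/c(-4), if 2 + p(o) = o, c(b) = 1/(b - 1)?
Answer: -10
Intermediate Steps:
c(b) = 1/(-1 + b)
p(o) = -2 + o
m(p(-2), -2)/c(-4) = (-1*(-2))/(1/(-1 - 4)) = 2/1/(-5) = 2/(-⅕) = -5*2 = -10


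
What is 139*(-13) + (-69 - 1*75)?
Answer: -1951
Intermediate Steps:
139*(-13) + (-69 - 1*75) = -1807 + (-69 - 75) = -1807 - 144 = -1951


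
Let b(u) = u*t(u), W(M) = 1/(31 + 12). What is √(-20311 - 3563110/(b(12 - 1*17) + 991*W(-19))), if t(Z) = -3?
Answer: I*√76254993134/818 ≈ 337.58*I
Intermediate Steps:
W(M) = 1/43
b(u) = -3*u (b(u) = u*(-3) = -3*u)
√(-20311 - 3563110/(b(12 - 1*17) + 991*W(-19))) = √(-20311 - 3563110/(-3*(12 - 1*17) + 991*(1/43))) = √(-20311 - 3563110/(-3*(12 - 17) + 991/43)) = √(-20311 - 3563110/(-3*(-5) + 991/43)) = √(-20311 - 3563110/(15 + 991/43)) = √(-20311 - 3563110/1636/43) = √(-20311 - 3563110*43/1636) = √(-20311 - 76606865/818) = √(-93221263/818) = I*√76254993134/818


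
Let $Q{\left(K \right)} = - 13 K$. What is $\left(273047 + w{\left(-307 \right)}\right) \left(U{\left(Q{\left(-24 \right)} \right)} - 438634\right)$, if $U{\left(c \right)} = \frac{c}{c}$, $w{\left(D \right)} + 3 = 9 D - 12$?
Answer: $-118548902277$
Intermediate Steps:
$w{\left(D \right)} = -15 + 9 D$ ($w{\left(D \right)} = -3 + \left(9 D - 12\right) = -3 + \left(-12 + 9 D\right) = -15 + 9 D$)
$U{\left(c \right)} = 1$
$\left(273047 + w{\left(-307 \right)}\right) \left(U{\left(Q{\left(-24 \right)} \right)} - 438634\right) = \left(273047 + \left(-15 + 9 \left(-307\right)\right)\right) \left(1 - 438634\right) = \left(273047 - 2778\right) \left(-438633\right) = 270269 \left(-438633\right) = -118548902277$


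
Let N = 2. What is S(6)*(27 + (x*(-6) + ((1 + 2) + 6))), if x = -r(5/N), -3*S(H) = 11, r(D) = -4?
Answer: -44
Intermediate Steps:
S(H) = -11/3 (S(H) = -⅓*11 = -11/3)
x = 4 (x = -1*(-4) = 4)
S(6)*(27 + (x*(-6) + ((1 + 2) + 6))) = -11*(27 + (4*(-6) + ((1 + 2) + 6)))/3 = -11*(27 + (-24 + (3 + 6)))/3 = -11*(27 + (-24 + 9))/3 = -11*(27 - 15)/3 = -11/3*12 = -44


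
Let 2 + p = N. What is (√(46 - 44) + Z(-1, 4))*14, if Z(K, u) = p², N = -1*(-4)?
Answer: 56 + 14*√2 ≈ 75.799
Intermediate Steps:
N = 4
p = 2 (p = -2 + 4 = 2)
Z(K, u) = 4 (Z(K, u) = 2² = 4)
(√(46 - 44) + Z(-1, 4))*14 = (√(46 - 44) + 4)*14 = (√2 + 4)*14 = (4 + √2)*14 = 56 + 14*√2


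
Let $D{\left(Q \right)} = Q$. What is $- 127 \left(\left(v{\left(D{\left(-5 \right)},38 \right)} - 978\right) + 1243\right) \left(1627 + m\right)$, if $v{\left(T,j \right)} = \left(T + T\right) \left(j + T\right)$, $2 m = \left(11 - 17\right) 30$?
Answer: $12687935$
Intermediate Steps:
$m = -90$ ($m = \frac{\left(11 - 17\right) 30}{2} = \frac{\left(-6\right) 30}{2} = \frac{1}{2} \left(-180\right) = -90$)
$v{\left(T,j \right)} = 2 T \left(T + j\right)$
$- 127 \left(\left(v{\left(D{\left(-5 \right)},38 \right)} - 978\right) + 1243\right) \left(1627 + m\right) = - 127 \left(\left(2 \left(-5\right) \left(-5 + 38\right) - 978\right) + 1243\right) \left(1627 - 90\right) = - 127 \left(\left(2 \left(-5\right) 33 - 978\right) + 1243\right) 1537 = - 127 \left(\left(-330 - 978\right) + 1243\right) 1537 = - 127 \left(-1308 + 1243\right) 1537 = - 127 \left(\left(-65\right) 1537\right) = \left(-127\right) \left(-99905\right) = 12687935$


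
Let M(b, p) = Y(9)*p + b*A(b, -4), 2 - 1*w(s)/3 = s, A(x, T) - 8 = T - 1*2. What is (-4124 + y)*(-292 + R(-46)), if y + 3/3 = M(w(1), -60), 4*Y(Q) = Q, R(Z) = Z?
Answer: 1437852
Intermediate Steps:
Y(Q) = Q/4
A(x, T) = 6 + T (A(x, T) = 8 + (T - 1*2) = 8 + (T - 2) = 8 + (-2 + T) = 6 + T)
w(s) = 6 - 3*s
M(b, p) = 2*b + 9*p/4 (M(b, p) = ((1/4)*9)*p + b*(6 - 4) = 9*p/4 + b*2 = 9*p/4 + 2*b = 2*b + 9*p/4)
y = -130 (y = -1 + (2*(6 - 3*1) + (9/4)*(-60)) = -1 + (2*(6 - 3) - 135) = -1 + (2*3 - 135) = -1 + (6 - 135) = -1 - 129 = -130)
(-4124 + y)*(-292 + R(-46)) = (-4124 - 130)*(-292 - 46) = -4254*(-338) = 1437852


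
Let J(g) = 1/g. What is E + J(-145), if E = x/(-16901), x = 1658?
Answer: -257311/2450645 ≈ -0.10500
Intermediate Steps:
E = -1658/16901 (E = 1658/(-16901) = 1658*(-1/16901) = -1658/16901 ≈ -0.098101)
E + J(-145) = -1658/16901 + 1/(-145) = -1658/16901 - 1/145 = -257311/2450645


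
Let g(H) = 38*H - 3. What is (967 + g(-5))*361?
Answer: 279414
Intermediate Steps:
g(H) = -3 + 38*H
(967 + g(-5))*361 = (967 + (-3 + 38*(-5)))*361 = (967 + (-3 - 190))*361 = (967 - 193)*361 = 774*361 = 279414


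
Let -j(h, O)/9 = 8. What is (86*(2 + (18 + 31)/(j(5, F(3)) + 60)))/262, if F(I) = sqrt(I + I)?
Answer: -1075/1572 ≈ -0.68384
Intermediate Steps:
F(I) = sqrt(2)*sqrt(I) (F(I) = sqrt(2*I) = sqrt(2)*sqrt(I))
j(h, O) = -72 (j(h, O) = -9*8 = -72)
(86*(2 + (18 + 31)/(j(5, F(3)) + 60)))/262 = (86*(2 + (18 + 31)/(-72 + 60)))/262 = (86*(2 + 49/(-12)))*(1/262) = (86*(2 + 49*(-1/12)))*(1/262) = (86*(2 - 49/12))*(1/262) = (86*(-25/12))*(1/262) = -1075/6*1/262 = -1075/1572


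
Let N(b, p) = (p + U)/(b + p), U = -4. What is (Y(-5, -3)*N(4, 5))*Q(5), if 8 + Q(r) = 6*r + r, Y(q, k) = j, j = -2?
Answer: -6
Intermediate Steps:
Y(q, k) = -2
N(b, p) = (-4 + p)/(b + p) (N(b, p) = (p - 4)/(b + p) = (-4 + p)/(b + p))
Q(r) = -8 + 7*r (Q(r) = -8 + (6*r + r) = -8 + 7*r)
(Y(-5, -3)*N(4, 5))*Q(5) = (-2*(-4 + 5)/(4 + 5))*(-8 + 7*5) = (-2/9)*(-8 + 35) = -2/9*27 = -6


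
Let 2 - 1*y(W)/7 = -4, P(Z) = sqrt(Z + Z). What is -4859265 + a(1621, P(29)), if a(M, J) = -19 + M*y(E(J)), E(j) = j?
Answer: -4791202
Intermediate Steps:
P(Z) = sqrt(2)*sqrt(Z) (P(Z) = sqrt(2*Z) = sqrt(2)*sqrt(Z))
y(W) = 42 (y(W) = 14 - 7*(-4) = 14 + 28 = 42)
a(M, J) = -19 + 42*M (a(M, J) = -19 + M*42 = -19 + 42*M)
-4859265 + a(1621, P(29)) = -4859265 + (-19 + 42*1621) = -4859265 + (-19 + 68082) = -4859265 + 68063 = -4791202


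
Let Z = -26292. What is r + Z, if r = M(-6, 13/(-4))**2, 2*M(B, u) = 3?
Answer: -105159/4 ≈ -26290.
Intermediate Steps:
M(B, u) = 3/2 (M(B, u) = (1/2)*3 = 3/2)
r = 9/4 (r = (3/2)**2 = 9/4 ≈ 2.2500)
r + Z = 9/4 - 26292 = -105159/4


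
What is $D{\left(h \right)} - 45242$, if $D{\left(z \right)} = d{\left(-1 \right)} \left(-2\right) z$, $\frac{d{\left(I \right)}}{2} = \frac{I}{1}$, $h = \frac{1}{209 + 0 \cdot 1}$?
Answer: $- \frac{9455574}{209} \approx -45242.0$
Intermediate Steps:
$h = \frac{1}{209}$ ($h = \frac{1}{209 + 0} = \frac{1}{209} \approx 0.0047847$)
$d{\left(I \right)} = 2 I$ ($d{\left(I \right)} = 2 \frac{I}{1} = 2 I 1 = 2 I$)
$D{\left(z \right)} = 4 z$ ($D{\left(z \right)} = 2 \left(-1\right) \left(-2\right) z = \left(-2\right) \left(-2\right) z = 4 z$)
$D{\left(h \right)} - 45242 = 4 \cdot \frac{1}{209} - 45242 = \frac{4}{209} - 45242 = - \frac{9455574}{209}$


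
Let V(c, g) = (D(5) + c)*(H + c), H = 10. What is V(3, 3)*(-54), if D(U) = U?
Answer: -5616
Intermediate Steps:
V(c, g) = (5 + c)*(10 + c)
V(3, 3)*(-54) = (50 + 3**2 + 15*3)*(-54) = (50 + 9 + 45)*(-54) = 104*(-54) = -5616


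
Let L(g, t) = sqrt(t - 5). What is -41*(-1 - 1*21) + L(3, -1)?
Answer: 902 + I*sqrt(6) ≈ 902.0 + 2.4495*I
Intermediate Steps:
L(g, t) = sqrt(-5 + t)
-41*(-1 - 1*21) + L(3, -1) = -41*(-1 - 1*21) + sqrt(-5 - 1) = -41*(-1 - 21) + sqrt(-6) = -41*(-22) + I*sqrt(6) = 902 + I*sqrt(6)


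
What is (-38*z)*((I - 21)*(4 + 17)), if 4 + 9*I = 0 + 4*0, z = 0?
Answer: 0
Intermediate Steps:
I = -4/9 (I = -4/9 + (0 + 4*0)/9 = -4/9 + (0 + 0)/9 = -4/9 + (⅑)*0 = -4/9 + 0 = -4/9 ≈ -0.44444)
(-38*z)*((I - 21)*(4 + 17)) = (-38*0)*((-4/9 - 21)*(4 + 17)) = 0*(-193/9*21) = 0*(-1351/3) = 0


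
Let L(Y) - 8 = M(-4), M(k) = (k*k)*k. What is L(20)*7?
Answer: -392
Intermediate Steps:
M(k) = k³ (M(k) = k²*k = k³)
L(Y) = -56 (L(Y) = 8 + (-4)³ = 8 - 64 = -56)
L(20)*7 = -56*7 = -392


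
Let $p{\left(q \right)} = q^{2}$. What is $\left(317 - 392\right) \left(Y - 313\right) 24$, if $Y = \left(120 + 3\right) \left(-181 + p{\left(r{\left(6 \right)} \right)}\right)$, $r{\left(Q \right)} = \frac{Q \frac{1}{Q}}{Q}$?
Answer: $40630650$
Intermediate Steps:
$r{\left(Q \right)} = \frac{1}{Q}$ ($r{\left(Q \right)} = 1 \frac{1}{Q} = \frac{1}{Q}$)
$Y = - \frac{267115}{12}$ ($Y = \left(120 + 3\right) \left(-181 + \left(\frac{1}{6}\right)^{2}\right) = 123 \left(-181 + \left(\frac{1}{6}\right)^{2}\right) = 123 \left(-181 + \frac{1}{36}\right) = 123 \left(- \frac{6515}{36}\right) = - \frac{267115}{12} \approx -22260.0$)
$\left(317 - 392\right) \left(Y - 313\right) 24 = \left(317 - 392\right) \left(- \frac{267115}{12} - 313\right) 24 = \left(-75\right) \left(- \frac{270871}{12}\right) 24 = \frac{6771775}{4} \cdot 24 = 40630650$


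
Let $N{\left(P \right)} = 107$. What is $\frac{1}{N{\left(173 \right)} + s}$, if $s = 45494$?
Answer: $\frac{1}{45601} \approx 2.1929 \cdot 10^{-5}$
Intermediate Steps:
$\frac{1}{N{\left(173 \right)} + s} = \frac{1}{107 + 45494} = \frac{1}{45601}$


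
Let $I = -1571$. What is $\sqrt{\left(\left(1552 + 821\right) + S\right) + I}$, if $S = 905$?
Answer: $\sqrt{1707} \approx 41.316$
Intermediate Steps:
$\sqrt{\left(\left(1552 + 821\right) + S\right) + I} = \sqrt{\left(\left(1552 + 821\right) + 905\right) - 1571} = \sqrt{\left(2373 + 905\right) - 1571} = \sqrt{3278 - 1571} = \sqrt{1707}$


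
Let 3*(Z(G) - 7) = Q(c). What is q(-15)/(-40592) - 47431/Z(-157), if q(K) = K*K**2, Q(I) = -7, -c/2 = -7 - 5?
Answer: -2887955103/284144 ≈ -10164.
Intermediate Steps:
c = 24 (c = -2*(-7 - 5) = -2*(-12) = 24)
Z(G) = 14/3 (Z(G) = 7 + (1/3)*(-7) = 7 - 7/3 = 14/3)
q(K) = K**3
q(-15)/(-40592) - 47431/Z(-157) = (-15)**3/(-40592) - 47431/14/3 = -3375*(-1/40592) - 47431*3/14 = 3375/40592 - 142293/14 = -2887955103/284144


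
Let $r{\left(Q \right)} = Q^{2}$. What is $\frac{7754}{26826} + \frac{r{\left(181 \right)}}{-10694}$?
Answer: $- \frac{397962655}{143438622} \approx -2.7744$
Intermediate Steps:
$\frac{7754}{26826} + \frac{r{\left(181 \right)}}{-10694} = \frac{7754}{26826} + \frac{181^{2}}{-10694} = 7754 \cdot \frac{1}{26826} + 32761 \left(- \frac{1}{10694}\right) = \frac{3877}{13413} - \frac{32761}{10694} = - \frac{397962655}{143438622}$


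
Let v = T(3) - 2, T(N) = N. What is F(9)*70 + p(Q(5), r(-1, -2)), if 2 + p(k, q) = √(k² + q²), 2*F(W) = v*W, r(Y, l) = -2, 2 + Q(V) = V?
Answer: 313 + √13 ≈ 316.61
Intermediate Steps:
Q(V) = -2 + V
v = 1 (v = 3 - 2 = 1)
F(W) = W/2 (F(W) = (1*W)/2 = W/2)
p(k, q) = -2 + √(k² + q²)
F(9)*70 + p(Q(5), r(-1, -2)) = ((½)*9)*70 + (-2 + √((-2 + 5)² + (-2)²)) = (9/2)*70 + (-2 + √(3² + 4)) = 315 + (-2 + √(9 + 4)) = 315 + (-2 + √13) = 313 + √13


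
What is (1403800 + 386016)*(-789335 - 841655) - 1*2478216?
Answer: -2919174476056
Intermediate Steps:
(1403800 + 386016)*(-789335 - 841655) - 1*2478216 = 1789816*(-1630990) - 2478216 = -2919171997840 - 2478216 = -2919174476056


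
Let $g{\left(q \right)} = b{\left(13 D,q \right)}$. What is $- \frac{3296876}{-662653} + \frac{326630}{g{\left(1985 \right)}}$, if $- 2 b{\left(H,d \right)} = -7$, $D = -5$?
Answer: $\frac{432907776912}{4638571} \approx 93328.0$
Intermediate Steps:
$b{\left(H,d \right)} = \frac{7}{2}$ ($b{\left(H,d \right)} = \left(- \frac{1}{2}\right) \left(-7\right) = \frac{7}{2}$)
$g{\left(q \right)} = \frac{7}{2}$
$- \frac{3296876}{-662653} + \frac{326630}{g{\left(1985 \right)}} = - \frac{3296876}{-662653} + \frac{326630}{\frac{7}{2}} = \left(-3296876\right) \left(- \frac{1}{662653}\right) + 326630 \cdot \frac{2}{7} = \frac{3296876}{662653} + \frac{653260}{7} = \frac{432907776912}{4638571}$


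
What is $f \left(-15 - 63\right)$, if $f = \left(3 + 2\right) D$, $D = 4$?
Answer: $-1560$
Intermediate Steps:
$f = 20$ ($f = \left(3 + 2\right) 4 = 5 \cdot 4 = 20$)
$f \left(-15 - 63\right) = 20 \left(-15 - 63\right) = 20 \left(-78\right) = -1560$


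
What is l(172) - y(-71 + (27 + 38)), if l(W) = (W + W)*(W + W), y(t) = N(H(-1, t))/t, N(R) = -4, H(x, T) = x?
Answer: 355006/3 ≈ 1.1834e+5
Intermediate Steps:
y(t) = -4/t
l(W) = 4*W**2 (l(W) = (2*W)*(2*W) = 4*W**2)
l(172) - y(-71 + (27 + 38)) = 4*172**2 - (-4)/(-71 + (27 + 38)) = 4*29584 - (-4)/(-71 + 65) = 118336 - (-4)/(-6) = 118336 - (-4)*(-1)/6 = 118336 - 1*2/3 = 118336 - 2/3 = 355006/3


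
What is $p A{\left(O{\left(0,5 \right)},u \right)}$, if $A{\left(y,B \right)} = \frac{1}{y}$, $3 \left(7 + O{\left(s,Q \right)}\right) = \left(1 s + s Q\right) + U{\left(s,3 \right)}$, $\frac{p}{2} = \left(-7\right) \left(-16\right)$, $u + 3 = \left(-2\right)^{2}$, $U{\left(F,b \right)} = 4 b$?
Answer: $- \frac{224}{3} \approx -74.667$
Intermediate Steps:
$u = 1$ ($u = -3 + \left(-2\right)^{2} = -3 + 4 = 1$)
$p = 224$ ($p = 2 \left(\left(-7\right) \left(-16\right)\right) = 2 \cdot 112 = 224$)
$O{\left(s,Q \right)} = -3 + \frac{s}{3} + \frac{Q s}{3}$ ($O{\left(s,Q \right)} = -7 + \frac{\left(1 s + s Q\right) + 4 \cdot 3}{3} = -7 + \frac{\left(s + Q s\right) + 12}{3} = -7 + \frac{12 + s + Q s}{3} = -7 + \left(4 + \frac{s}{3} + \frac{Q s}{3}\right) = -3 + \frac{s}{3} + \frac{Q s}{3}$)
$p A{\left(O{\left(0,5 \right)},u \right)} = \frac{224}{-3 + \frac{1}{3} \cdot 0 + \frac{1}{3} \cdot 5 \cdot 0} = \frac{224}{-3 + 0 + 0} = \frac{224}{-3} = 224 \left(- \frac{1}{3}\right) = - \frac{224}{3}$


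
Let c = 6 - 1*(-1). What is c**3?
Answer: 343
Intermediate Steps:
c = 7 (c = 6 + 1 = 7)
c**3 = 7**3 = 343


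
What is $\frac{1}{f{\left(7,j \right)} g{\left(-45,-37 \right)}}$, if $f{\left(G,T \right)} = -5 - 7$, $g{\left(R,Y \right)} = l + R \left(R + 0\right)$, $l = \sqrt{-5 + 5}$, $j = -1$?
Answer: $- \frac{1}{24300} \approx -4.1152 \cdot 10^{-5}$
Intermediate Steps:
$l = 0$ ($l = \sqrt{0} = 0$)
$g{\left(R,Y \right)} = R^{2}$ ($g{\left(R,Y \right)} = 0 + R \left(R + 0\right) = 0 + R R = 0 + R^{2} = R^{2}$)
$f{\left(G,T \right)} = -12$
$\frac{1}{f{\left(7,j \right)} g{\left(-45,-37 \right)}} = \frac{1}{\left(-12\right) \left(-45\right)^{2}} = \frac{1}{\left(-12\right) 2025} = \frac{1}{-24300} = - \frac{1}{24300}$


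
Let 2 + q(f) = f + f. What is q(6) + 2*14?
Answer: 38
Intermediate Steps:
q(f) = -2 + 2*f (q(f) = -2 + (f + f) = -2 + 2*f)
q(6) + 2*14 = (-2 + 2*6) + 2*14 = (-2 + 12) + 28 = 10 + 28 = 38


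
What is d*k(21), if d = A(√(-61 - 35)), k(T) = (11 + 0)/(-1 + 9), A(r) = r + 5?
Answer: 55/8 + 11*I*√6/2 ≈ 6.875 + 13.472*I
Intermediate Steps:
A(r) = 5 + r
k(T) = 11/8
d = 5 + 4*I*√6 (d = 5 + √(-61 - 35) = 5 + √(-96) = 5 + 4*I*√6 ≈ 5.0 + 9.798*I)
d*k(21) = (5 + 4*I*√6)*(11/8) = 55/8 + 11*I*√6/2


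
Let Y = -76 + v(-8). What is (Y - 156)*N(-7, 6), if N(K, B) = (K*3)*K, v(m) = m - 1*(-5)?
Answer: -34545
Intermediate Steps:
v(m) = 5 + m (v(m) = m + 5 = 5 + m)
N(K, B) = 3*K² (N(K, B) = (3*K)*K = 3*K²)
Y = -79 (Y = -76 + (5 - 8) = -76 - 3 = -79)
(Y - 156)*N(-7, 6) = (-79 - 156)*(3*(-7)²) = -705*49 = -235*147 = -34545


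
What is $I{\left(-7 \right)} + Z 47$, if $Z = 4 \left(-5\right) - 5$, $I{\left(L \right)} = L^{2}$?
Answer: $-1126$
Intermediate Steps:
$Z = -25$ ($Z = -20 - 5 = -25$)
$I{\left(-7 \right)} + Z 47 = \left(-7\right)^{2} - 1175 = 49 - 1175 = -1126$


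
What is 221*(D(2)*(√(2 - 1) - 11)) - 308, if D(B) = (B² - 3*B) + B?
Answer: -308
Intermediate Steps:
D(B) = B² - 2*B
221*(D(2)*(√(2 - 1) - 11)) - 308 = 221*((2*(-2 + 2))*(√(2 - 1) - 11)) - 308 = 221*((2*0)*(√1 - 11)) - 308 = 221*(0*(1 - 11)) - 308 = 221*(0*(-10)) - 308 = 221*0 - 308 = 0 - 308 = -308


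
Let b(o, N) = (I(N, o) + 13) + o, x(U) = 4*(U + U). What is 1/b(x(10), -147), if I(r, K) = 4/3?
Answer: 3/283 ≈ 0.010601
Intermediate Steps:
I(r, K) = 4/3 (I(r, K) = 4*(⅓) = 4/3)
x(U) = 8*U (x(U) = 4*(2*U) = 8*U)
b(o, N) = 43/3 + o (b(o, N) = (4/3 + 13) + o = 43/3 + o)
1/b(x(10), -147) = 1/(43/3 + 8*10) = 1/(43/3 + 80) = 1/(283/3) = 3/283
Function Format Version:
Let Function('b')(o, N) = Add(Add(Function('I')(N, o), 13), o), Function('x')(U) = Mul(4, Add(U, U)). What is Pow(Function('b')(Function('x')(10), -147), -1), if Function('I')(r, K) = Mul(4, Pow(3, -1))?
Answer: Rational(3, 283) ≈ 0.010601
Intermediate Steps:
Function('I')(r, K) = Rational(4, 3) (Function('I')(r, K) = Mul(4, Rational(1, 3)) = Rational(4, 3))
Function('x')(U) = Mul(8, U) (Function('x')(U) = Mul(4, Mul(2, U)) = Mul(8, U))
Function('b')(o, N) = Add(Rational(43, 3), o) (Function('b')(o, N) = Add(Add(Rational(4, 3), 13), o) = Add(Rational(43, 3), o))
Pow(Function('b')(Function('x')(10), -147), -1) = Pow(Add(Rational(43, 3), Mul(8, 10)), -1) = Pow(Add(Rational(43, 3), 80), -1) = Pow(Rational(283, 3), -1) = Rational(3, 283)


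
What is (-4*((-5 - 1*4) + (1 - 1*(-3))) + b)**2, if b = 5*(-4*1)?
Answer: 0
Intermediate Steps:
b = -20 (b = 5*(-4) = -20)
(-4*((-5 - 1*4) + (1 - 1*(-3))) + b)**2 = (-4*((-5 - 1*4) + (1 - 1*(-3))) - 20)**2 = (-4*((-5 - 4) + (1 + 3)) - 20)**2 = (-4*(-9 + 4) - 20)**2 = (-4*(-5) - 20)**2 = (20 - 20)**2 = 0**2 = 0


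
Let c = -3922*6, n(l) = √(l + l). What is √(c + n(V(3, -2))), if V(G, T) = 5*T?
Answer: √(-23532 + 2*I*√5) ≈ 0.015 + 153.4*I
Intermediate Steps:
n(l) = √2*√l (n(l) = √(2*l) = √2*√l)
c = -23532
√(c + n(V(3, -2))) = √(-23532 + √2*√(5*(-2))) = √(-23532 + √2*√(-10)) = √(-23532 + √2*(I*√10)) = √(-23532 + 2*I*√5)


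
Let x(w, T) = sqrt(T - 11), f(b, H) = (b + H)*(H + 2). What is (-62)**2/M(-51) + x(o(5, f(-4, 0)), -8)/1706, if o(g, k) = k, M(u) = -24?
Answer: -961/6 + I*sqrt(19)/1706 ≈ -160.17 + 0.002555*I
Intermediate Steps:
f(b, H) = (2 + H)*(H + b) (f(b, H) = (H + b)*(2 + H) = (2 + H)*(H + b))
x(w, T) = sqrt(-11 + T)
(-62)**2/M(-51) + x(o(5, f(-4, 0)), -8)/1706 = (-62)**2/(-24) + sqrt(-11 - 8)/1706 = 3844*(-1/24) + sqrt(-19)*(1/1706) = -961/6 + (I*sqrt(19))*(1/1706) = -961/6 + I*sqrt(19)/1706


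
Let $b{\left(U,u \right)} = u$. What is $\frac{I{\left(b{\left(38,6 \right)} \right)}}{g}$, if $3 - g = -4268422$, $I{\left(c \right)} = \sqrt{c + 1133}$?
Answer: $\frac{\sqrt{1139}}{4268425} \approx 7.9067 \cdot 10^{-6}$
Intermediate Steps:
$I{\left(c \right)} = \sqrt{1133 + c}$
$g = 4268425$ ($g = 3 - -4268422 = 3 + 4268422 = 4268425$)
$\frac{I{\left(b{\left(38,6 \right)} \right)}}{g} = \frac{\sqrt{1133 + 6}}{4268425} = \sqrt{1139} \cdot \frac{1}{4268425} = \frac{\sqrt{1139}}{4268425}$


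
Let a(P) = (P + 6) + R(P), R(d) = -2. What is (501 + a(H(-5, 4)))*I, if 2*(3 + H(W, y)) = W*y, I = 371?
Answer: 182532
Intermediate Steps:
H(W, y) = -3 + W*y/2 (H(W, y) = -3 + (W*y)/2 = -3 + W*y/2)
a(P) = 4 + P (a(P) = (P + 6) - 2 = (6 + P) - 2 = 4 + P)
(501 + a(H(-5, 4)))*I = (501 + (4 + (-3 + (1/2)*(-5)*4)))*371 = (501 + (4 + (-3 - 10)))*371 = (501 + (4 - 13))*371 = (501 - 9)*371 = 492*371 = 182532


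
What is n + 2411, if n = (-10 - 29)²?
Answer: 3932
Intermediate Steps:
n = 1521 (n = (-39)² = 1521)
n + 2411 = 1521 + 2411 = 3932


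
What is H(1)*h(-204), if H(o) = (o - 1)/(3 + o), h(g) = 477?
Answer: 0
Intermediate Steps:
H(o) = (-1 + o)/(3 + o)
H(1)*h(-204) = ((-1 + 1)/(3 + 1))*477 = (0/4)*477 = ((1/4)*0)*477 = 0*477 = 0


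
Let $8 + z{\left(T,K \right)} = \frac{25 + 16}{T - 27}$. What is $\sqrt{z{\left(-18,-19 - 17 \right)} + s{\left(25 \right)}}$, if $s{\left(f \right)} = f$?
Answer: $\frac{2 \sqrt{905}}{15} \approx 4.0111$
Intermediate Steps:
$z{\left(T,K \right)} = -8 + \frac{41}{-27 + T}$ ($z{\left(T,K \right)} = -8 + \frac{25 + 16}{T - 27} = -8 + \frac{41}{-27 + T}$)
$\sqrt{z{\left(-18,-19 - 17 \right)} + s{\left(25 \right)}} = \sqrt{\frac{257 - -144}{-27 - 18} + 25} = \sqrt{\frac{257 + 144}{-45} + 25} = \sqrt{\left(- \frac{1}{45}\right) 401 + 25} = \sqrt{- \frac{401}{45} + 25} = \sqrt{\frac{724}{45}} = \frac{2 \sqrt{905}}{15}$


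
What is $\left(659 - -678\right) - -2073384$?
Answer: $2074721$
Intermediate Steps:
$\left(659 - -678\right) - -2073384 = \left(659 + 678\right) + 2073384 = 1337 + 2073384 = 2074721$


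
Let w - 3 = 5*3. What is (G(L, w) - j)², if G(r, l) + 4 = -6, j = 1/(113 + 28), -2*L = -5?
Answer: 1990921/19881 ≈ 100.14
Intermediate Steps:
w = 18 (w = 3 + 5*3 = 3 + 15 = 18)
L = 5/2 (L = -½*(-5) = 5/2 ≈ 2.5000)
j = 1/141 ≈ 0.0070922
G(r, l) = -10 (G(r, l) = -4 - 6 = -10)
(G(L, w) - j)² = (-10 - 1*1/141)² = (-10 - 1/141)² = (-1411/141)² = 1990921/19881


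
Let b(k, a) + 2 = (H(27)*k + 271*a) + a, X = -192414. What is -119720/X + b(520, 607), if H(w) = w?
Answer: 17234774254/96207 ≈ 1.7914e+5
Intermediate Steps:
b(k, a) = -2 + 27*k + 272*a (b(k, a) = -2 + ((27*k + 271*a) + a) = -2 + (27*k + 272*a) = -2 + 27*k + 272*a)
-119720/X + b(520, 607) = -119720/(-192414) + (-2 + 27*520 + 272*607) = -119720*(-1/192414) + (-2 + 14040 + 165104) = 59860/96207 + 179142 = 17234774254/96207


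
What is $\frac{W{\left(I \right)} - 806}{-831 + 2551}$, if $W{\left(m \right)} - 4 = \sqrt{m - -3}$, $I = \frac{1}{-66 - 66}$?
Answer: $- \frac{401}{860} + \frac{\sqrt{13035}}{113520} \approx -0.46527$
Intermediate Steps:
$I = - \frac{1}{132}$ ($I = \frac{1}{-132} = - \frac{1}{132} \approx -0.0075758$)
$W{\left(m \right)} = 4 + \sqrt{3 + m}$ ($W{\left(m \right)} = 4 + \sqrt{m - -3} = 4 + \sqrt{m + \left(-7 + 10\right)} = 4 + \sqrt{m + 3} = 4 + \sqrt{3 + m}$)
$\frac{W{\left(I \right)} - 806}{-831 + 2551} = \frac{\left(4 + \sqrt{3 - \frac{1}{132}}\right) - 806}{-831 + 2551} = \frac{\left(4 + \sqrt{\frac{395}{132}}\right) - 806}{1720} = \left(\left(4 + \frac{\sqrt{13035}}{66}\right) - 806\right) \frac{1}{1720} = \left(-802 + \frac{\sqrt{13035}}{66}\right) \frac{1}{1720} = - \frac{401}{860} + \frac{\sqrt{13035}}{113520}$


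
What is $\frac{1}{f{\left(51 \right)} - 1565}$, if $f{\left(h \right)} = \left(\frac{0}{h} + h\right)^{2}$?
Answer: $\frac{1}{1036} \approx 0.00096525$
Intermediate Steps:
$f{\left(h \right)} = h^{2}$ ($f{\left(h \right)} = \left(0 + h\right)^{2} = h^{2}$)
$\frac{1}{f{\left(51 \right)} - 1565} = \frac{1}{51^{2} - 1565} = \frac{1}{2601 - 1565} = \frac{1}{1036}$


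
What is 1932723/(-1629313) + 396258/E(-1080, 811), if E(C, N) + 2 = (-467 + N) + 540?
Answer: 15331515454/34215573 ≈ 448.09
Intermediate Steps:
E(C, N) = 71 + N (E(C, N) = -2 + ((-467 + N) + 540) = -2 + (73 + N) = 71 + N)
1932723/(-1629313) + 396258/E(-1080, 811) = 1932723/(-1629313) + 396258/(71 + 811) = 1932723*(-1/1629313) + 396258/882 = -1932723/1629313 + 396258*(1/882) = -1932723/1629313 + 66043/147 = 15331515454/34215573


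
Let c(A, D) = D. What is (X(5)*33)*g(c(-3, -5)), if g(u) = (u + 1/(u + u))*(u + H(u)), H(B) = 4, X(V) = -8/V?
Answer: -6732/25 ≈ -269.28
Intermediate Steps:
g(u) = (4 + u)*(u + 1/(2*u)) (g(u) = (u + 1/(u + u))*(u + 4) = (u + 1/(2*u))*(4 + u) = (4 + u)*(u + 1/(2*u)))
(X(5)*33)*g(c(-3, -5)) = (-8/5*33)*(1/2 + (-5)**2 + 2/(-5) + 4*(-5)) = (-8*1/5*33)*(1/2 + 25 + 2*(-1/5) - 20) = (-8/5*33)*(1/2 + 25 - 2/5 - 20) = -264/5*51/10 = -6732/25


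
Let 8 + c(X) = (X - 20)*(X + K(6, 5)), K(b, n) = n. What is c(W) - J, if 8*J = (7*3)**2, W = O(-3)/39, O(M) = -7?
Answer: -1951753/12168 ≈ -160.40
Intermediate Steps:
W = -7/39 ≈ -0.17949
c(X) = -8 + (-20 + X)*(5 + X) (c(X) = -8 + (X - 20)*(X + 5) = -8 + (-20 + X)*(5 + X))
J = 441/8 (J = (7*3)**2/8 = (1/8)*21**2 = (1/8)*441 = 441/8 ≈ 55.125)
c(W) - J = (-108 + (-7/39)**2 - 15*(-7/39)) - 1*441/8 = (-108 + 49/1521 + 35/13) - 441/8 = -160124/1521 - 441/8 = -1951753/12168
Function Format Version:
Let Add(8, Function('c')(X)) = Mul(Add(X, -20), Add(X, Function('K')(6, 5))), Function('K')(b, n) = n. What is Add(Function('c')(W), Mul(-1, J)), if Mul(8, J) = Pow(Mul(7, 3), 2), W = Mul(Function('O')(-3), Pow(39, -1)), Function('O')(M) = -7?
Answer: Rational(-1951753, 12168) ≈ -160.40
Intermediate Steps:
W = Rational(-7, 39) (W = Mul(-7, Pow(39, -1)) = Mul(-7, Rational(1, 39)) = Rational(-7, 39) ≈ -0.17949)
Function('c')(X) = Add(-8, Mul(Add(-20, X), Add(5, X))) (Function('c')(X) = Add(-8, Mul(Add(X, -20), Add(X, 5))) = Add(-8, Mul(Add(-20, X), Add(5, X))))
J = Rational(441, 8) (J = Mul(Rational(1, 8), Pow(Mul(7, 3), 2)) = Mul(Rational(1, 8), Pow(21, 2)) = Mul(Rational(1, 8), 441) = Rational(441, 8) ≈ 55.125)
Add(Function('c')(W), Mul(-1, J)) = Add(Add(-108, Pow(Rational(-7, 39), 2), Mul(-15, Rational(-7, 39))), Mul(-1, Rational(441, 8))) = Add(Add(-108, Rational(49, 1521), Rational(35, 13)), Rational(-441, 8)) = Add(Rational(-160124, 1521), Rational(-441, 8)) = Rational(-1951753, 12168)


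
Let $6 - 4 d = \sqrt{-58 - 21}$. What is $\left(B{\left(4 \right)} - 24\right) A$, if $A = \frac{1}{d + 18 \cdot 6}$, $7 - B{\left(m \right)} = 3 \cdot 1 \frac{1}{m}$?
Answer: $- \frac{31098}{191923} - \frac{71 i \sqrt{79}}{191923} \approx -0.16203 - 0.0032881 i$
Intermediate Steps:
$d = \frac{3}{2} - \frac{i \sqrt{79}}{4}$ ($d = \frac{3}{2} - \frac{\sqrt{-58 - 21}}{4} = \frac{3}{2} - \frac{\sqrt{-79}}{4} = \frac{3}{2} - \frac{i \sqrt{79}}{4} \approx 1.5 - 2.222 i$)
$B{\left(m \right)} = 7 - \frac{3}{m}$ ($B{\left(m \right)} = 7 - 3 \cdot 1 \frac{1}{m} = 7 - \frac{3}{m}$)
$A = \frac{1}{\frac{219}{2} - \frac{i \sqrt{79}}{4}}$ ($A = \frac{1}{\left(\frac{3}{2} - \frac{i \sqrt{79}}{4}\right) + 18 \cdot 6} = \frac{1}{\left(\frac{3}{2} - \frac{i \sqrt{79}}{4}\right) + 108} = \frac{1}{\frac{219}{2} - \frac{i \sqrt{79}}{4}} \approx 0.0091287 + 0.0001852 i$)
$\left(B{\left(4 \right)} - 24\right) A = \left(\left(7 - \frac{3}{4}\right) - 24\right) \left(\frac{1752}{191923} + \frac{4 i \sqrt{79}}{191923}\right) = \left(\frac{25}{4} - 24\right) \left(\frac{1752}{191923} + \frac{4 i \sqrt{79}}{191923}\right) = - \frac{71 \left(\frac{1752}{191923} + \frac{4 i \sqrt{79}}{191923}\right)}{4} = - \frac{31098}{191923} - \frac{71 i \sqrt{79}}{191923}$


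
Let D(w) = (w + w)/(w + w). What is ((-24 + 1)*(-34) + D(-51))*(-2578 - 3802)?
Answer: -4995540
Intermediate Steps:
D(w) = 1 (D(w) = (2*w)/((2*w)) = (2*w)*(1/(2*w)) = 1)
((-24 + 1)*(-34) + D(-51))*(-2578 - 3802) = ((-24 + 1)*(-34) + 1)*(-2578 - 3802) = (-23*(-34) + 1)*(-6380) = (782 + 1)*(-6380) = 783*(-6380) = -4995540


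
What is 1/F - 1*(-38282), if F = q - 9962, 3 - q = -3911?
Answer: 231529535/6048 ≈ 38282.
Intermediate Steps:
q = 3914 (q = 3 - 1*(-3911) = 3 + 3911 = 3914)
F = -6048 (F = 3914 - 9962 = -6048)
1/F - 1*(-38282) = 1/(-6048) - 1*(-38282) = -1/6048 + 38282 = 231529535/6048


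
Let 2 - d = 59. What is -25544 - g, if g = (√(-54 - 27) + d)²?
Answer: -28712 + 1026*I ≈ -28712.0 + 1026.0*I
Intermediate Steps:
d = -57 (d = 2 - 1*59 = 2 - 59 = -57)
g = (-57 + 9*I)² (g = (√(-54 - 27) - 57)² = (√(-81) - 57)² = (9*I - 57)² = (-57 + 9*I)² ≈ 3168.0 - 1026.0*I)
-25544 - g = -25544 - (3168 - 1026*I) = -25544 + (-3168 + 1026*I) = -28712 + 1026*I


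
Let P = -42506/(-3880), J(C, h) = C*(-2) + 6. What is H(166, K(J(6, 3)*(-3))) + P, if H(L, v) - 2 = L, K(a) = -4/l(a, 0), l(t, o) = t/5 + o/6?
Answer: 347173/1940 ≈ 178.96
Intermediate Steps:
J(C, h) = 6 - 2*C (J(C, h) = -2*C + 6 = 6 - 2*C)
P = 21253/1940 (P = -42506*(-1/3880) = 21253/1940 ≈ 10.955)
l(t, o) = t/5 + o/6 (l(t, o) = t*(⅕) + o*(⅙) = t/5 + o/6)
K(a) = -20/a (K(a) = -4/(a/5 + (⅙)*0) = -4/(a/5 + 0) = -4*5/a = -20/a)
H(L, v) = 2 + L
H(166, K(J(6, 3)*(-3))) + P = (2 + 166) + 21253/1940 = 168 + 21253/1940 = 347173/1940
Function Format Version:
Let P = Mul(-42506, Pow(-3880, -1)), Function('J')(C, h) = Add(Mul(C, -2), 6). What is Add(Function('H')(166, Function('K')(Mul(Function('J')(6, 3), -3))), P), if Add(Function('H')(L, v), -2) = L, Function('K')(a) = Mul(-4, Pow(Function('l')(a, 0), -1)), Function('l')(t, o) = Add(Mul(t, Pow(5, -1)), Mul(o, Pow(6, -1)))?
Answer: Rational(347173, 1940) ≈ 178.96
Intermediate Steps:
Function('J')(C, h) = Add(6, Mul(-2, C)) (Function('J')(C, h) = Add(Mul(-2, C), 6) = Add(6, Mul(-2, C)))
P = Rational(21253, 1940) (P = Mul(-42506, Rational(-1, 3880)) = Rational(21253, 1940) ≈ 10.955)
Function('l')(t, o) = Add(Mul(Rational(1, 5), t), Mul(Rational(1, 6), o)) (Function('l')(t, o) = Add(Mul(t, Rational(1, 5)), Mul(o, Rational(1, 6))) = Add(Mul(Rational(1, 5), t), Mul(Rational(1, 6), o)))
Function('K')(a) = Mul(-20, Pow(a, -1)) (Function('K')(a) = Mul(-4, Pow(Add(Mul(Rational(1, 5), a), Mul(Rational(1, 6), 0)), -1)) = Mul(-4, Pow(Add(Mul(Rational(1, 5), a), 0), -1)) = Mul(-4, Pow(Mul(Rational(1, 5), a), -1)) = Mul(-4, Mul(5, Pow(a, -1))) = Mul(-20, Pow(a, -1)))
Function('H')(L, v) = Add(2, L)
Add(Function('H')(166, Function('K')(Mul(Function('J')(6, 3), -3))), P) = Add(Add(2, 166), Rational(21253, 1940)) = Add(168, Rational(21253, 1940)) = Rational(347173, 1940)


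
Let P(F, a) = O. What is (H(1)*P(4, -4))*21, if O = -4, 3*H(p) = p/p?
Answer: -28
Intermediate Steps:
H(p) = ⅓ (H(p) = (p/p)/3 = (⅓)*1 = ⅓)
P(F, a) = -4
(H(1)*P(4, -4))*21 = ((⅓)*(-4))*21 = -4/3*21 = -28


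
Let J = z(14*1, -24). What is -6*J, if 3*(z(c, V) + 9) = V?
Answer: 102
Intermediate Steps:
z(c, V) = -9 + V/3
J = -17 (J = -9 + (1/3)*(-24) = -9 - 8 = -17)
-6*J = -6*(-17) = 102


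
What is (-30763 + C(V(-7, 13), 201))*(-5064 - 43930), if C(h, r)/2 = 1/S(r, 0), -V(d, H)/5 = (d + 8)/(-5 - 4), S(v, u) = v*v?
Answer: 60892484953234/40401 ≈ 1.5072e+9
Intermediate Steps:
S(v, u) = v²
V(d, H) = 40/9 + 5*d/9 (V(d, H) = -5*(d + 8)/(-5 - 4) = -5*(8 + d)/(-9) = -5*(8 + d)*(-1)/9 = -5*(-8/9 - d/9) = 40/9 + 5*d/9)
C(h, r) = 2/r² (C(h, r) = 2/(r²) = 2/r²)
(-30763 + C(V(-7, 13), 201))*(-5064 - 43930) = (-30763 + 2/201²)*(-5064 - 43930) = (-30763 + 2*(1/40401))*(-48994) = (-30763 + 2/40401)*(-48994) = -1242855961/40401*(-48994) = 60892484953234/40401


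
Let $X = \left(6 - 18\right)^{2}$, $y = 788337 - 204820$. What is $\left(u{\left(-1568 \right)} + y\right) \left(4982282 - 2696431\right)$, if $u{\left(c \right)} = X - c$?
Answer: $1337746294879$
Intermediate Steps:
$y = 583517$
$X = 144$ ($X = \left(-12\right)^{2} = 144$)
$u{\left(c \right)} = 144 - c$
$\left(u{\left(-1568 \right)} + y\right) \left(4982282 - 2696431\right) = \left(\left(144 - -1568\right) + 583517\right) \left(4982282 - 2696431\right) = \left(\left(144 + 1568\right) + 583517\right) 2285851 = \left(1712 + 583517\right) 2285851 = 585229 \cdot 2285851 = 1337746294879$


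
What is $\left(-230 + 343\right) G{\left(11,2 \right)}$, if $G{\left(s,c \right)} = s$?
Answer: $1243$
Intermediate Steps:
$\left(-230 + 343\right) G{\left(11,2 \right)} = \left(-230 + 343\right) 11 = 113 \cdot 11 = 1243$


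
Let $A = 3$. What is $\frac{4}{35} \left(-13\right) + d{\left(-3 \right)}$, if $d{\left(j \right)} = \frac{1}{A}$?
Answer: $- \frac{121}{105} \approx -1.1524$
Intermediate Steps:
$d{\left(j \right)} = \frac{1}{3}$
$\frac{4}{35} \left(-13\right) + d{\left(-3 \right)} = \frac{4}{35} \left(-13\right) + \frac{1}{3} = - \frac{52}{35} + \frac{1}{3} = - \frac{121}{105}$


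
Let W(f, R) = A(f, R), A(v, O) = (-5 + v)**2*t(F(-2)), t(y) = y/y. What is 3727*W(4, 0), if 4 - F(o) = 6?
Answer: 3727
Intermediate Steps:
F(o) = -2 (F(o) = 4 - 1*6 = 4 - 6 = -2)
t(y) = 1
A(v, O) = (-5 + v)**2 (A(v, O) = (-5 + v)**2*1 = (-5 + v)**2)
W(f, R) = (-5 + f)**2
3727*W(4, 0) = 3727*(-5 + 4)**2 = 3727*(-1)**2 = 3727*1 = 3727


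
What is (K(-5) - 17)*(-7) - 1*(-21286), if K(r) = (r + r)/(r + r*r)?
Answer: 42817/2 ≈ 21409.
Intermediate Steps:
K(r) = 2*r/(r + r²) (K(r) = (2*r)/(r + r²) = 2*r/(r + r²))
(K(-5) - 17)*(-7) - 1*(-21286) = (2/(1 - 5) - 17)*(-7) - 1*(-21286) = (2/(-4) - 17)*(-7) + 21286 = (2*(-¼) - 17)*(-7) + 21286 = (-½ - 17)*(-7) + 21286 = -35/2*(-7) + 21286 = 245/2 + 21286 = 42817/2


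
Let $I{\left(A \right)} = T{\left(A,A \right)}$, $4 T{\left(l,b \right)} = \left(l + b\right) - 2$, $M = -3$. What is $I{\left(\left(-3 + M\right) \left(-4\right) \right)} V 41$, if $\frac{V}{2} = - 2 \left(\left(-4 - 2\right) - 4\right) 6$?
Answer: $113160$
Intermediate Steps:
$T{\left(l,b \right)} = - \frac{1}{2} + \frac{b}{4} + \frac{l}{4}$ ($T{\left(l,b \right)} = \frac{\left(l + b\right) - 2}{4} = \frac{\left(b + l\right) - 2}{4} = \frac{-2 + b + l}{4} = - \frac{1}{2} + \frac{b}{4} + \frac{l}{4}$)
$I{\left(A \right)} = - \frac{1}{2} + \frac{A}{2}$ ($I{\left(A \right)} = - \frac{1}{2} + \frac{A}{4} + \frac{A}{4} = - \frac{1}{2} + \frac{A}{2}$)
$V = 240$ ($V = 2 - 2 \left(\left(-4 - 2\right) - 4\right) 6 = 2 - 2 \left(-6 - 4\right) 6 = 2 \left(-2\right) \left(-10\right) 6 = 2 \cdot 20 \cdot 6 = 2 \cdot 120 = 240$)
$I{\left(\left(-3 + M\right) \left(-4\right) \right)} V 41 = \left(- \frac{1}{2} + \frac{\left(-3 - 3\right) \left(-4\right)}{2}\right) 240 \cdot 41 = \left(- \frac{1}{2} + \frac{\left(-6\right) \left(-4\right)}{2}\right) 240 \cdot 41 = \left(- \frac{1}{2} + \frac{1}{2} \cdot 24\right) 240 \cdot 41 = \left(- \frac{1}{2} + 12\right) 240 \cdot 41 = \frac{23}{2} \cdot 240 \cdot 41 = 2760 \cdot 41 = 113160$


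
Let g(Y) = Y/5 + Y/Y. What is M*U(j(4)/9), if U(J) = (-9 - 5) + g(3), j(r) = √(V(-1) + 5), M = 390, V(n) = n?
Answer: -4836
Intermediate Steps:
g(Y) = 1 + Y/5 (g(Y) = Y*(⅕) + 1 = Y/5 + 1 = 1 + Y/5)
j(r) = 2 (j(r) = √(-1 + 5) = √4 = 2)
U(J) = -62/5 (U(J) = (-9 - 5) + (1 + (⅕)*3) = -14 + (1 + ⅗) = -14 + 8/5 = -62/5)
M*U(j(4)/9) = 390*(-62/5) = -4836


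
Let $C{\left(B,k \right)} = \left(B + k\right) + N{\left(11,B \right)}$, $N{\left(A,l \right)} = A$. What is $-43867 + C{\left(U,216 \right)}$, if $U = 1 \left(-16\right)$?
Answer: $-43656$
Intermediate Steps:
$U = -16$
$C{\left(B,k \right)} = 11 + B + k$ ($C{\left(B,k \right)} = \left(B + k\right) + 11 = 11 + B + k$)
$-43867 + C{\left(U,216 \right)} = -43867 + \left(11 - 16 + 216\right) = -43867 + 211 = -43656$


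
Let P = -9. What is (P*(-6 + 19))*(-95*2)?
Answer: 22230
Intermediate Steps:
(P*(-6 + 19))*(-95*2) = (-9*(-6 + 19))*(-95*2) = -9*13*(-190) = -117*(-190) = 22230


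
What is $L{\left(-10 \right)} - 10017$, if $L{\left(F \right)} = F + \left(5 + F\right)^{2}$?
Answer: $-10002$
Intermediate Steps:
$L{\left(-10 \right)} - 10017 = \left(-10 + \left(5 - 10\right)^{2}\right) - 10017 = \left(-10 + \left(-5\right)^{2}\right) - 10017 = \left(-10 + 25\right) - 10017 = 15 - 10017 = -10002$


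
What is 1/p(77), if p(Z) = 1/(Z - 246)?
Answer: -169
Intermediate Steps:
p(Z) = 1/(-246 + Z)
1/p(77) = 1/(1/(-246 + 77)) = 1/(1/(-169)) = 1/(-1/169) = -169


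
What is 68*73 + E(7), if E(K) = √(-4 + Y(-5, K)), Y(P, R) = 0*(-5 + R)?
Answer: 4964 + 2*I ≈ 4964.0 + 2.0*I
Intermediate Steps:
Y(P, R) = 0
E(K) = 2*I (E(K) = √(-4 + 0) = √(-4) = 2*I)
68*73 + E(7) = 68*73 + 2*I = 4964 + 2*I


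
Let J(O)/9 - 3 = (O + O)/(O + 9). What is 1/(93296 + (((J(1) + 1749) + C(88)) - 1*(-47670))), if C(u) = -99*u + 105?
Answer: 5/670684 ≈ 7.4551e-6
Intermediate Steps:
C(u) = 105 - 99*u
J(O) = 27 + 18*O/(9 + O) (J(O) = 27 + 9*((O + O)/(O + 9)) = 27 + 9*((2*O)/(9 + O)) = 27 + 9*(2*O/(9 + O)) = 27 + 18*O/(9 + O))
1/(93296 + (((J(1) + 1749) + C(88)) - 1*(-47670))) = 1/(93296 + (((9*(27 + 5*1)/(9 + 1) + 1749) + (105 - 99*88)) - 1*(-47670))) = 1/(93296 + (((9*(27 + 5)/10 + 1749) + (105 - 8712)) + 47670)) = 1/(93296 + (((9*(⅒)*32 + 1749) - 8607) + 47670)) = 1/(93296 + (((144/5 + 1749) - 8607) + 47670)) = 1/(93296 + ((8889/5 - 8607) + 47670)) = 1/(93296 + (-34146/5 + 47670)) = 1/(93296 + 204204/5) = 1/(670684/5) = 5/670684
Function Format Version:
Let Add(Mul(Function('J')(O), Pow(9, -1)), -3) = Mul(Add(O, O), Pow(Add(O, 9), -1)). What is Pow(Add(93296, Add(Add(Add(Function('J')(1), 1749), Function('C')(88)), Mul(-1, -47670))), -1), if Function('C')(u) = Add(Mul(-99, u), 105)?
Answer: Rational(5, 670684) ≈ 7.4551e-6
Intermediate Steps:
Function('C')(u) = Add(105, Mul(-99, u))
Function('J')(O) = Add(27, Mul(18, O, Pow(Add(9, O), -1))) (Function('J')(O) = Add(27, Mul(9, Mul(Add(O, O), Pow(Add(O, 9), -1)))) = Add(27, Mul(9, Mul(Mul(2, O), Pow(Add(9, O), -1)))) = Add(27, Mul(9, Mul(2, O, Pow(Add(9, O), -1)))) = Add(27, Mul(18, O, Pow(Add(9, O), -1))))
Pow(Add(93296, Add(Add(Add(Function('J')(1), 1749), Function('C')(88)), Mul(-1, -47670))), -1) = Pow(Add(93296, Add(Add(Add(Mul(9, Pow(Add(9, 1), -1), Add(27, Mul(5, 1))), 1749), Add(105, Mul(-99, 88))), Mul(-1, -47670))), -1) = Pow(Add(93296, Add(Add(Add(Mul(9, Pow(10, -1), Add(27, 5)), 1749), Add(105, -8712)), 47670)), -1) = Pow(Add(93296, Add(Add(Add(Mul(9, Rational(1, 10), 32), 1749), -8607), 47670)), -1) = Pow(Add(93296, Add(Add(Add(Rational(144, 5), 1749), -8607), 47670)), -1) = Pow(Add(93296, Add(Add(Rational(8889, 5), -8607), 47670)), -1) = Pow(Add(93296, Add(Rational(-34146, 5), 47670)), -1) = Pow(Add(93296, Rational(204204, 5)), -1) = Pow(Rational(670684, 5), -1) = Rational(5, 670684)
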